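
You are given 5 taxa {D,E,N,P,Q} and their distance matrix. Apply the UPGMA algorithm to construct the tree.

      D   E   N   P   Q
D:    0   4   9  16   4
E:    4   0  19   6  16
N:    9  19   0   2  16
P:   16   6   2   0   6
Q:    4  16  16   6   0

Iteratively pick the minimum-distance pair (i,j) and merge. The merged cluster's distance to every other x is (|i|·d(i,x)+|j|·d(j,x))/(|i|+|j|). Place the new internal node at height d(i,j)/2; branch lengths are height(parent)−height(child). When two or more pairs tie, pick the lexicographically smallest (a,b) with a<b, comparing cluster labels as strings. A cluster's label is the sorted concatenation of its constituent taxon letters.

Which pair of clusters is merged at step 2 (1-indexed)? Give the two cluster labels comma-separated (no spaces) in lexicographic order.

D,E

1. join N+P (d=2) ⇒ NP; edges |N|=1, |P|=1
  updated: d(D,NP)=25/2, d(E,NP)=25/2, d(NP,Q)=11
2. join D+E (d=4) ⇒ DE; edges |D|=2, |E|=2
  updated: d(DE,NP)=25/2, d(DE,Q)=10
3. join DE+Q (d=10) ⇒ DEQ; edges |DE|=3, |Q|=5
  updated: d(DEQ,NP)=12
4. join DEQ+NP (d=12) ⇒ DENPQ; edges |DEQ|=1, |NP|=5
final tree: (((D:2,E:2):3,Q:5):1,(N:1,P:1):5)
total length: 20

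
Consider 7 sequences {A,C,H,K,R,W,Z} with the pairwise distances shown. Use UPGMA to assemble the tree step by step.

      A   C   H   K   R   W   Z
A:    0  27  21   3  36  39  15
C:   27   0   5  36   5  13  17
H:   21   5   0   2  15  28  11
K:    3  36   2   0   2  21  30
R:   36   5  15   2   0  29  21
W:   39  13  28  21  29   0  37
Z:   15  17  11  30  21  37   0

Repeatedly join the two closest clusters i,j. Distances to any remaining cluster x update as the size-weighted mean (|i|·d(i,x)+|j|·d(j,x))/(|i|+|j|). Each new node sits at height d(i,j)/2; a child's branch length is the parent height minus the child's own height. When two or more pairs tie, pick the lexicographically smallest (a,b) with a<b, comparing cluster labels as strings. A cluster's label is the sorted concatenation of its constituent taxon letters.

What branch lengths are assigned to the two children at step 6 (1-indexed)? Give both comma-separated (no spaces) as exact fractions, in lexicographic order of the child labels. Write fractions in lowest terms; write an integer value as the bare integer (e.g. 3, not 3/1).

iteration 1: select H,K (d=2); attach at lengths (1, 1); label the merged cluster HK
  updated: d(A,HK)=12, d(C,HK)=41/2, d(HK,R)=17/2, d(HK,W)=49/2, d(HK,Z)=41/2
iteration 2: select C,R (d=5); attach at lengths (5/2, 5/2); label the merged cluster CR
  updated: d(A,CR)=63/2, d(CR,HK)=29/2, d(CR,W)=21, d(CR,Z)=19
iteration 3: select A,HK (d=12); attach at lengths (6, 5); label the merged cluster AHK
  updated: d(AHK,CR)=121/6, d(AHK,W)=88/3, d(AHK,Z)=56/3
iteration 4: select AHK,Z (d=56/3); attach at lengths (10/3, 28/3); label the merged cluster AHKZ
  updated: d(AHKZ,CR)=159/8, d(AHKZ,W)=125/4
iteration 5: select AHKZ,CR (d=159/8); attach at lengths (29/48, 119/16); label the merged cluster ACHKRZ
  updated: d(ACHKRZ,W)=167/6
iteration 6: select ACHKRZ,W (d=167/6); attach at lengths (191/48, 167/12); label the merged cluster ACHKRWZ
final tree: ((((A:6,(H:1,K:1):5):10/3,Z:28/3):29/48,(C:5/2,R:5/2):119/16):191/48,W:167/12)
total length: 2717/48

191/48,167/12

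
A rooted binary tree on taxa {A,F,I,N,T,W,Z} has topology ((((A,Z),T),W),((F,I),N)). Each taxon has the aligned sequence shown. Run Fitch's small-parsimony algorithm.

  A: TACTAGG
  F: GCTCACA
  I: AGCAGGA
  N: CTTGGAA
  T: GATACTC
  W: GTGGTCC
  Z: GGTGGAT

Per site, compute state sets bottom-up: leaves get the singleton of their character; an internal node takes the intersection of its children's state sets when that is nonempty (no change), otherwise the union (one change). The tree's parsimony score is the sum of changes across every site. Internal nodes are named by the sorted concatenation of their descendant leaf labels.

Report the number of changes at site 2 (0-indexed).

3

AZ@0: {T} ∪ {G} = {G,T} (union, +1)
ATZ@0: {G,T} ∩ {G} = {G} (intersection, +0)
ATWZ@0: {G} ∩ {G} = {G} (intersection, +0)
FI@0: {G} ∪ {A} = {A,G} (union, +1)
FIN@0: {A,G} ∪ {C} = {A,C,G} (union, +1)
AFINTWZ@0: {G} ∩ {A,C,G} = {G} (intersection, +0)
AZ@1: {A} ∪ {G} = {A,G} (union, +1)
ATZ@1: {A,G} ∩ {A} = {A} (intersection, +0)
ATWZ@1: {A} ∪ {T} = {A,T} (union, +1)
FI@1: {C} ∪ {G} = {C,G} (union, +1)
FIN@1: {C,G} ∪ {T} = {C,G,T} (union, +1)
AFINTWZ@1: {A,T} ∩ {C,G,T} = {T} (intersection, +0)
AZ@2: {C} ∪ {T} = {C,T} (union, +1)
ATZ@2: {C,T} ∩ {T} = {T} (intersection, +0)
ATWZ@2: {T} ∪ {G} = {G,T} (union, +1)
FI@2: {T} ∪ {C} = {C,T} (union, +1)
FIN@2: {C,T} ∩ {T} = {T} (intersection, +0)
AFINTWZ@2: {G,T} ∩ {T} = {T} (intersection, +0)
AZ@3: {T} ∪ {G} = {G,T} (union, +1)
ATZ@3: {G,T} ∪ {A} = {A,G,T} (union, +1)
ATWZ@3: {A,G,T} ∩ {G} = {G} (intersection, +0)
FI@3: {C} ∪ {A} = {A,C} (union, +1)
FIN@3: {A,C} ∪ {G} = {A,C,G} (union, +1)
AFINTWZ@3: {G} ∩ {A,C,G} = {G} (intersection, +0)
AZ@4: {A} ∪ {G} = {A,G} (union, +1)
ATZ@4: {A,G} ∪ {C} = {A,C,G} (union, +1)
ATWZ@4: {A,C,G} ∪ {T} = {A,C,G,T} (union, +1)
FI@4: {A} ∪ {G} = {A,G} (union, +1)
FIN@4: {A,G} ∩ {G} = {G} (intersection, +0)
AFINTWZ@4: {A,C,G,T} ∩ {G} = {G} (intersection, +0)
AZ@5: {G} ∪ {A} = {A,G} (union, +1)
ATZ@5: {A,G} ∪ {T} = {A,G,T} (union, +1)
ATWZ@5: {A,G,T} ∪ {C} = {A,C,G,T} (union, +1)
FI@5: {C} ∪ {G} = {C,G} (union, +1)
FIN@5: {C,G} ∪ {A} = {A,C,G} (union, +1)
AFINTWZ@5: {A,C,G,T} ∩ {A,C,G} = {A,C,G} (intersection, +0)
AZ@6: {G} ∪ {T} = {G,T} (union, +1)
ATZ@6: {G,T} ∪ {C} = {C,G,T} (union, +1)
ATWZ@6: {C,G,T} ∩ {C} = {C} (intersection, +0)
FI@6: {A} ∩ {A} = {A} (intersection, +0)
FIN@6: {A} ∩ {A} = {A} (intersection, +0)
AFINTWZ@6: {C} ∪ {A} = {A,C} (union, +1)
per-site changes: [3, 4, 3, 4, 4, 5, 3]; total = 26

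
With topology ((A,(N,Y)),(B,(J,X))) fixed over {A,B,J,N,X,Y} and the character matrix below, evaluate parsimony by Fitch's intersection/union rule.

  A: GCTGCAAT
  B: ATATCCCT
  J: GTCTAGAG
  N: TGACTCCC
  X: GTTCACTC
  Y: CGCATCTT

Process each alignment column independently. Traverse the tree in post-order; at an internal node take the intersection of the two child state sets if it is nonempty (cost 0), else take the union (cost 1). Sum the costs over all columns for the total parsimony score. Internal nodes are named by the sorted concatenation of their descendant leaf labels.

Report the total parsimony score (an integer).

[col 0] NY: children N:{T}, Y:{C} ∪→ {C,T}; cost 1
[col 0] ANY: children A:{G}, NY:{C,T} ∪→ {C,G,T}; cost 1
[col 0] JX: children J:{G}, X:{G} ∩→ {G}; cost 0
[col 0] BJX: children B:{A}, JX:{G} ∪→ {A,G}; cost 1
[col 0] ABJNXY: children ANY:{C,G,T}, BJX:{A,G} ∩→ {G}; cost 0
[col 1] NY: children N:{G}, Y:{G} ∩→ {G}; cost 0
[col 1] ANY: children A:{C}, NY:{G} ∪→ {C,G}; cost 1
[col 1] JX: children J:{T}, X:{T} ∩→ {T}; cost 0
[col 1] BJX: children B:{T}, JX:{T} ∩→ {T}; cost 0
[col 1] ABJNXY: children ANY:{C,G}, BJX:{T} ∪→ {C,G,T}; cost 1
[col 2] NY: children N:{A}, Y:{C} ∪→ {A,C}; cost 1
[col 2] ANY: children A:{T}, NY:{A,C} ∪→ {A,C,T}; cost 1
[col 2] JX: children J:{C}, X:{T} ∪→ {C,T}; cost 1
[col 2] BJX: children B:{A}, JX:{C,T} ∪→ {A,C,T}; cost 1
[col 2] ABJNXY: children ANY:{A,C,T}, BJX:{A,C,T} ∩→ {A,C,T}; cost 0
[col 3] NY: children N:{C}, Y:{A} ∪→ {A,C}; cost 1
[col 3] ANY: children A:{G}, NY:{A,C} ∪→ {A,C,G}; cost 1
[col 3] JX: children J:{T}, X:{C} ∪→ {C,T}; cost 1
[col 3] BJX: children B:{T}, JX:{C,T} ∩→ {T}; cost 0
[col 3] ABJNXY: children ANY:{A,C,G}, BJX:{T} ∪→ {A,C,G,T}; cost 1
[col 4] NY: children N:{T}, Y:{T} ∩→ {T}; cost 0
[col 4] ANY: children A:{C}, NY:{T} ∪→ {C,T}; cost 1
[col 4] JX: children J:{A}, X:{A} ∩→ {A}; cost 0
[col 4] BJX: children B:{C}, JX:{A} ∪→ {A,C}; cost 1
[col 4] ABJNXY: children ANY:{C,T}, BJX:{A,C} ∩→ {C}; cost 0
[col 5] NY: children N:{C}, Y:{C} ∩→ {C}; cost 0
[col 5] ANY: children A:{A}, NY:{C} ∪→ {A,C}; cost 1
[col 5] JX: children J:{G}, X:{C} ∪→ {C,G}; cost 1
[col 5] BJX: children B:{C}, JX:{C,G} ∩→ {C}; cost 0
[col 5] ABJNXY: children ANY:{A,C}, BJX:{C} ∩→ {C}; cost 0
[col 6] NY: children N:{C}, Y:{T} ∪→ {C,T}; cost 1
[col 6] ANY: children A:{A}, NY:{C,T} ∪→ {A,C,T}; cost 1
[col 6] JX: children J:{A}, X:{T} ∪→ {A,T}; cost 1
[col 6] BJX: children B:{C}, JX:{A,T} ∪→ {A,C,T}; cost 1
[col 6] ABJNXY: children ANY:{A,C,T}, BJX:{A,C,T} ∩→ {A,C,T}; cost 0
[col 7] NY: children N:{C}, Y:{T} ∪→ {C,T}; cost 1
[col 7] ANY: children A:{T}, NY:{C,T} ∩→ {T}; cost 0
[col 7] JX: children J:{G}, X:{C} ∪→ {C,G}; cost 1
[col 7] BJX: children B:{T}, JX:{C,G} ∪→ {C,G,T}; cost 1
[col 7] ABJNXY: children ANY:{T}, BJX:{C,G,T} ∩→ {T}; cost 0
per-site changes: [3, 2, 4, 4, 2, 2, 4, 3]; total = 24

24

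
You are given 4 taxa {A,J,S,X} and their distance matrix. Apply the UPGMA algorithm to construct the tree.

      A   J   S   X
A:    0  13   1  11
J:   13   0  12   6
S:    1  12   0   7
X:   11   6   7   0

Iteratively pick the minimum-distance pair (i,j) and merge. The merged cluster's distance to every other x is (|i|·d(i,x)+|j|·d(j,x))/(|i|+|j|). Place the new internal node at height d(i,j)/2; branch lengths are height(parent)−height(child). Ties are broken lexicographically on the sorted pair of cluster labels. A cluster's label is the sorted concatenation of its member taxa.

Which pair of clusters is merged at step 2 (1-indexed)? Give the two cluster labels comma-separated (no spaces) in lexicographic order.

J,X

iteration 1: select A,S (d=1); attach at lengths (1/2, 1/2); label the merged cluster AS
  updated: d(AS,J)=25/2, d(AS,X)=9
iteration 2: select J,X (d=6); attach at lengths (3, 3); label the merged cluster JX
  updated: d(AS,JX)=43/4
iteration 3: select AS,JX (d=43/4); attach at lengths (39/8, 19/8); label the merged cluster AJSX
final tree: ((A:1/2,S:1/2):39/8,(J:3,X:3):19/8)
total length: 57/4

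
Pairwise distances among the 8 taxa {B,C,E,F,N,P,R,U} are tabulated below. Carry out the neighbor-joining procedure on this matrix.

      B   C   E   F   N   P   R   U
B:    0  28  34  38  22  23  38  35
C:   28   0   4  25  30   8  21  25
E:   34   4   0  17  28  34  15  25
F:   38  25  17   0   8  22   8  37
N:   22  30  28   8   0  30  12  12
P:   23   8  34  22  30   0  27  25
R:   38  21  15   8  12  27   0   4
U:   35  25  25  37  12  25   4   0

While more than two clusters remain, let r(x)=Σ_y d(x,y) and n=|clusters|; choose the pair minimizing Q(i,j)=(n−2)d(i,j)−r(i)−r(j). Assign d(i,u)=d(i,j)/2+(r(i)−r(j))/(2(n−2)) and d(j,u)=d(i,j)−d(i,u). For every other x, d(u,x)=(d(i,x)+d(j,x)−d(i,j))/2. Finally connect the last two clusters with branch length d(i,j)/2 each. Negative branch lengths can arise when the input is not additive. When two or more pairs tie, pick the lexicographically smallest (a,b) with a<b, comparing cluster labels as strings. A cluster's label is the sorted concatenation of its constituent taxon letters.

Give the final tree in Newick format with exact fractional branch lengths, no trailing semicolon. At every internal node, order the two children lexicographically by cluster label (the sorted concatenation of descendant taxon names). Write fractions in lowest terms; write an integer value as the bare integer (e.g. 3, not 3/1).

(((((B:241/16,P:127/16):33/8,(C:2/3,E:10/3):67/8):77/16,(R:-11/10,U:51/10):105/16):75/16,F:49/8):15/16,N:15/16)

step 1: merge (C,E) at d=4, Q=-274; branch lengths C→2/3, E→10/3; new cluster CE
  updated: d(B,CE)=29, d(CE,F)=19, d(CE,N)=27, d(CE,P)=19, d(CE,R)=16, d(CE,U)=23
step 2: merge (R,U) at d=4, Q=-221; branch lengths R→-11/10, U→51/10; new cluster RU
  updated: d(B,RU)=69/2, d(CE,RU)=35/2, d(F,RU)=41/2, d(N,RU)=10, d(P,RU)=24
step 3: merge (B,P) at d=23, Q=-345/2; branch lengths B→241/16, P→127/16; new cluster BP
  updated: d(BP,CE)=25/2, d(BP,F)=37/2, d(BP,N)=29/2, d(BP,RU)=71/4
step 4: merge (BP,CE) at d=25/2, Q=-407/4; branch lengths BP→33/8, CE→67/8; new cluster BCEP
  updated: d(BCEP,F)=25/2, d(BCEP,N)=29/2, d(BCEP,RU)=91/8
step 5: merge (BCEP,RU) at d=91/8, Q=-115/2; branch lengths BCEP→77/16, RU→105/16; new cluster BCEPRU
  updated: d(BCEPRU,F)=173/16, d(BCEPRU,N)=105/16
step 6: merge (BCEPRU,F) at d=173/16, Q=-203/8; branch lengths BCEPRU→75/16, F→49/8; new cluster BCEFPRU
  updated: d(BCEFPRU,N)=15/8
step 7: merge (BCEFPRU,N) at d=15/8; branch lengths BCEFPRU→15/16, N→15/16; new cluster BCEFNPRU
final tree: (((((B:241/16,P:127/16):33/8,(C:2/3,E:10/3):67/8):77/16,(R:-11/10,U:51/10):105/16):75/16,F:49/8):15/16,N:15/16)
total length: 1081/16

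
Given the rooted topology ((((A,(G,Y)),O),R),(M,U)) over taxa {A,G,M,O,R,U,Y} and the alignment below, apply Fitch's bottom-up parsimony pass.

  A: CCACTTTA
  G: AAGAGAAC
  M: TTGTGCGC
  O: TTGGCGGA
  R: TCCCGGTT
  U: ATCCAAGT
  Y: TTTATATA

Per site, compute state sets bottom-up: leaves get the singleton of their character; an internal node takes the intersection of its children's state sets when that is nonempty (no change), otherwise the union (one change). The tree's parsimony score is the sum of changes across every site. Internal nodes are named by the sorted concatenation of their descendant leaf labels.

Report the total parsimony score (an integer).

[col 0] GY: children G:{A}, Y:{T} ∪→ {A,T}; cost 1
[col 0] AGY: children A:{C}, GY:{A,T} ∪→ {A,C,T}; cost 1
[col 0] AGOY: children AGY:{A,C,T}, O:{T} ∩→ {T}; cost 0
[col 0] AGORY: children AGOY:{T}, R:{T} ∩→ {T}; cost 0
[col 0] MU: children M:{T}, U:{A} ∪→ {A,T}; cost 1
[col 0] AGMORUY: children AGORY:{T}, MU:{A,T} ∩→ {T}; cost 0
[col 1] GY: children G:{A}, Y:{T} ∪→ {A,T}; cost 1
[col 1] AGY: children A:{C}, GY:{A,T} ∪→ {A,C,T}; cost 1
[col 1] AGOY: children AGY:{A,C,T}, O:{T} ∩→ {T}; cost 0
[col 1] AGORY: children AGOY:{T}, R:{C} ∪→ {C,T}; cost 1
[col 1] MU: children M:{T}, U:{T} ∩→ {T}; cost 0
[col 1] AGMORUY: children AGORY:{C,T}, MU:{T} ∩→ {T}; cost 0
[col 2] GY: children G:{G}, Y:{T} ∪→ {G,T}; cost 1
[col 2] AGY: children A:{A}, GY:{G,T} ∪→ {A,G,T}; cost 1
[col 2] AGOY: children AGY:{A,G,T}, O:{G} ∩→ {G}; cost 0
[col 2] AGORY: children AGOY:{G}, R:{C} ∪→ {C,G}; cost 1
[col 2] MU: children M:{G}, U:{C} ∪→ {C,G}; cost 1
[col 2] AGMORUY: children AGORY:{C,G}, MU:{C,G} ∩→ {C,G}; cost 0
[col 3] GY: children G:{A}, Y:{A} ∩→ {A}; cost 0
[col 3] AGY: children A:{C}, GY:{A} ∪→ {A,C}; cost 1
[col 3] AGOY: children AGY:{A,C}, O:{G} ∪→ {A,C,G}; cost 1
[col 3] AGORY: children AGOY:{A,C,G}, R:{C} ∩→ {C}; cost 0
[col 3] MU: children M:{T}, U:{C} ∪→ {C,T}; cost 1
[col 3] AGMORUY: children AGORY:{C}, MU:{C,T} ∩→ {C}; cost 0
[col 4] GY: children G:{G}, Y:{T} ∪→ {G,T}; cost 1
[col 4] AGY: children A:{T}, GY:{G,T} ∩→ {T}; cost 0
[col 4] AGOY: children AGY:{T}, O:{C} ∪→ {C,T}; cost 1
[col 4] AGORY: children AGOY:{C,T}, R:{G} ∪→ {C,G,T}; cost 1
[col 4] MU: children M:{G}, U:{A} ∪→ {A,G}; cost 1
[col 4] AGMORUY: children AGORY:{C,G,T}, MU:{A,G} ∩→ {G}; cost 0
[col 5] GY: children G:{A}, Y:{A} ∩→ {A}; cost 0
[col 5] AGY: children A:{T}, GY:{A} ∪→ {A,T}; cost 1
[col 5] AGOY: children AGY:{A,T}, O:{G} ∪→ {A,G,T}; cost 1
[col 5] AGORY: children AGOY:{A,G,T}, R:{G} ∩→ {G}; cost 0
[col 5] MU: children M:{C}, U:{A} ∪→ {A,C}; cost 1
[col 5] AGMORUY: children AGORY:{G}, MU:{A,C} ∪→ {A,C,G}; cost 1
[col 6] GY: children G:{A}, Y:{T} ∪→ {A,T}; cost 1
[col 6] AGY: children A:{T}, GY:{A,T} ∩→ {T}; cost 0
[col 6] AGOY: children AGY:{T}, O:{G} ∪→ {G,T}; cost 1
[col 6] AGORY: children AGOY:{G,T}, R:{T} ∩→ {T}; cost 0
[col 6] MU: children M:{G}, U:{G} ∩→ {G}; cost 0
[col 6] AGMORUY: children AGORY:{T}, MU:{G} ∪→ {G,T}; cost 1
[col 7] GY: children G:{C}, Y:{A} ∪→ {A,C}; cost 1
[col 7] AGY: children A:{A}, GY:{A,C} ∩→ {A}; cost 0
[col 7] AGOY: children AGY:{A}, O:{A} ∩→ {A}; cost 0
[col 7] AGORY: children AGOY:{A}, R:{T} ∪→ {A,T}; cost 1
[col 7] MU: children M:{C}, U:{T} ∪→ {C,T}; cost 1
[col 7] AGMORUY: children AGORY:{A,T}, MU:{C,T} ∩→ {T}; cost 0
per-site changes: [3, 3, 4, 3, 4, 4, 3, 3]; total = 27

27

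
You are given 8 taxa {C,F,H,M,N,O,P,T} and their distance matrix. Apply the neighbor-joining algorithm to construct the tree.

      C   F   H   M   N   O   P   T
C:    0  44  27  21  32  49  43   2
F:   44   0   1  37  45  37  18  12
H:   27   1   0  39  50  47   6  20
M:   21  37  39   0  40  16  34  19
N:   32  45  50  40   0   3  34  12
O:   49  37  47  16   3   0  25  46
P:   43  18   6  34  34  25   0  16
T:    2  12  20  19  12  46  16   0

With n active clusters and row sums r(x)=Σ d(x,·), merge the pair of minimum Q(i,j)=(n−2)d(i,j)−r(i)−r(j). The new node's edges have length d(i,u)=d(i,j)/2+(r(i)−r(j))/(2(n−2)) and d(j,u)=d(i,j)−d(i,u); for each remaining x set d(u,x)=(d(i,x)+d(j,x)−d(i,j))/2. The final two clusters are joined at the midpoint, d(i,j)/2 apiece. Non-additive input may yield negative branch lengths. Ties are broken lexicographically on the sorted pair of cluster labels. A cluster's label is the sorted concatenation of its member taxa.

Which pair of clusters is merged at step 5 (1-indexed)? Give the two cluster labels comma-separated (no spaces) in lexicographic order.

CT,FHP

1. join N+O (d=3, Q=-421) ⇒ NO; edges |N|=11/12, |O|=25/12
  updated: d(C,NO)=39, d(F,NO)=79/2, d(H,NO)=47, d(M,NO)=53/2, d(NO,P)=28, d(NO,T)=55/2
2. join F+H (d=1, Q=-573/2) ⇒ FH; edges |F|=33/20, |H|=-13/20
  updated: d(C,FH)=35, d(FH,M)=75/2, d(FH,NO)=171/4, d(FH,P)=23/2, d(FH,T)=31/2
3. join FH+P (d=23/2, Q=-915/4) ⇒ FHP; edges |FH|=223/32, |P|=145/32
  updated: d(C,FHP)=133/4, d(FHP,M)=30, d(FHP,NO)=237/8, d(FHP,T)=10
4. join C+T (d=2, Q=-591/4) ⇒ CT; edges |C|=57/8, |T|=-41/8
  updated: d(CT,FHP)=165/8, d(CT,M)=19, d(CT,NO)=129/4
5. join CT+FHP (d=165/8, Q=-887/8) ⇒ CFHPT; edges |CT|=263/32, |FHP|=397/32
  updated: d(CFHPT,M)=227/16, d(CFHPT,NO)=165/8
6. join CFHPT+M (d=227/16, Q=-981/16) ⇒ CFHMPT; edges |CFHPT|=133/32, |M|=321/32
  updated: d(CFHMPT,NO)=527/32
7. join CFHMPT+NO (d=527/32) ⇒ CFHMNOPT; edges |CFHMPT|=527/64, |NO|=527/64
final tree: ((((C:57/8,T:-41/8):263/32,((F:33/20,H:-13/20):223/32,P:145/32):397/32):133/32,M:321/32):527/64,(N:11/12,O:25/12):527/64)
total length: 2201/32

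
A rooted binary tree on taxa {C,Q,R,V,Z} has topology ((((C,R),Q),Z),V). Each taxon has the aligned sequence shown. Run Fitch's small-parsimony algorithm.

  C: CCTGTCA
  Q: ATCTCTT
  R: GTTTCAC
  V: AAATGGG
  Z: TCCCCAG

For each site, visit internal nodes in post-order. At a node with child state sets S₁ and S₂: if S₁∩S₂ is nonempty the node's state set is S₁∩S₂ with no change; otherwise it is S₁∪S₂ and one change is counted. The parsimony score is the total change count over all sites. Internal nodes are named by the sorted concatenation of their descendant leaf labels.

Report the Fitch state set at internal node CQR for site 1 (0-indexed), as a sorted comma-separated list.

T

CR@0: {C} ∪ {G} = {C,G} (union, +1)
CQR@0: {C,G} ∪ {A} = {A,C,G} (union, +1)
CQRZ@0: {A,C,G} ∪ {T} = {A,C,G,T} (union, +1)
CQRVZ@0: {A,C,G,T} ∩ {A} = {A} (intersection, +0)
CR@1: {C} ∪ {T} = {C,T} (union, +1)
CQR@1: {C,T} ∩ {T} = {T} (intersection, +0)
CQRZ@1: {T} ∪ {C} = {C,T} (union, +1)
CQRVZ@1: {C,T} ∪ {A} = {A,C,T} (union, +1)
CR@2: {T} ∩ {T} = {T} (intersection, +0)
CQR@2: {T} ∪ {C} = {C,T} (union, +1)
CQRZ@2: {C,T} ∩ {C} = {C} (intersection, +0)
CQRVZ@2: {C} ∪ {A} = {A,C} (union, +1)
CR@3: {G} ∪ {T} = {G,T} (union, +1)
CQR@3: {G,T} ∩ {T} = {T} (intersection, +0)
CQRZ@3: {T} ∪ {C} = {C,T} (union, +1)
CQRVZ@3: {C,T} ∩ {T} = {T} (intersection, +0)
CR@4: {T} ∪ {C} = {C,T} (union, +1)
CQR@4: {C,T} ∩ {C} = {C} (intersection, +0)
CQRZ@4: {C} ∩ {C} = {C} (intersection, +0)
CQRVZ@4: {C} ∪ {G} = {C,G} (union, +1)
CR@5: {C} ∪ {A} = {A,C} (union, +1)
CQR@5: {A,C} ∪ {T} = {A,C,T} (union, +1)
CQRZ@5: {A,C,T} ∩ {A} = {A} (intersection, +0)
CQRVZ@5: {A} ∪ {G} = {A,G} (union, +1)
CR@6: {A} ∪ {C} = {A,C} (union, +1)
CQR@6: {A,C} ∪ {T} = {A,C,T} (union, +1)
CQRZ@6: {A,C,T} ∪ {G} = {A,C,G,T} (union, +1)
CQRVZ@6: {A,C,G,T} ∩ {G} = {G} (intersection, +0)
per-site changes: [3, 3, 2, 2, 2, 3, 3]; total = 18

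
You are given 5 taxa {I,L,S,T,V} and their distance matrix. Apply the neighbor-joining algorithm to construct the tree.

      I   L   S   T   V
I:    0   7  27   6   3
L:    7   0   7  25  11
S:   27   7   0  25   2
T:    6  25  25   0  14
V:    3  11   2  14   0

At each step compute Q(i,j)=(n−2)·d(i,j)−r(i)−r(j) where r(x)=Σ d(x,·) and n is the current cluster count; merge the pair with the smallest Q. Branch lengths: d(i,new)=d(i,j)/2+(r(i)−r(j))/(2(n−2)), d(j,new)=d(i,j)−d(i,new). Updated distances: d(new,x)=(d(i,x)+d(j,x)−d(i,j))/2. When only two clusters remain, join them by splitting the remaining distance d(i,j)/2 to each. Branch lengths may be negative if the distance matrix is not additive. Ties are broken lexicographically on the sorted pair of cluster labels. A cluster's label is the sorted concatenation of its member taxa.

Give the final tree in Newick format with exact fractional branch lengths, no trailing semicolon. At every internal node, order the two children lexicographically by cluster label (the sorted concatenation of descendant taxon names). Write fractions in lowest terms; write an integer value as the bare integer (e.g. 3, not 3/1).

1. join I+T (d=6, Q=-95) ⇒ IT; edges |I|=-3/2, |T|=15/2
  updated: d(IT,L)=13, d(IT,S)=23, d(IT,V)=11/2
2. join IT+V (d=11/2, Q=-49) ⇒ ITV; edges |IT|=17/2, |V|=-3
  updated: d(ITV,L)=37/4, d(ITV,S)=39/4
3. join ITV+L (d=37/4, Q=-26) ⇒ ILTV; edges |ITV|=6, |L|=13/4
  updated: d(ILTV,S)=15/4
4. join ILTV+S (d=15/4) ⇒ ILSTV; edges |ILTV|=15/8, |S|=15/8
final tree: ((((I:-3/2,T:15/2):17/2,V:-3):6,L:13/4):15/8,S:15/8)
total length: 49/2

((((I:-3/2,T:15/2):17/2,V:-3):6,L:13/4):15/8,S:15/8)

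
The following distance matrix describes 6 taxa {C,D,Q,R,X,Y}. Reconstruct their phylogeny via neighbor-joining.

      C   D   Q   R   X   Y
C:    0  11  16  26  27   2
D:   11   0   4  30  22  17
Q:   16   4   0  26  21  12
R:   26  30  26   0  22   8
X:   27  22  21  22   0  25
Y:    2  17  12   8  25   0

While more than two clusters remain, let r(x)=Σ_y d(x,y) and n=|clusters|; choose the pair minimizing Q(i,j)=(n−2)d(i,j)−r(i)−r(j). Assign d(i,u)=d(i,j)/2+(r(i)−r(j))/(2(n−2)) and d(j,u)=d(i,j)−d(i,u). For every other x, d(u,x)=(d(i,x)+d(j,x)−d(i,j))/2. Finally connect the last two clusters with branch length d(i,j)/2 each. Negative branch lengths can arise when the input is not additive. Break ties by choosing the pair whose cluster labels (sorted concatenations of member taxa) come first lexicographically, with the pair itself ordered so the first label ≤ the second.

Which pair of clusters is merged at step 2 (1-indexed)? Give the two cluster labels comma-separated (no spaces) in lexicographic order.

R,X

1. join D+Q (d=4, Q=-147) ⇒ DQ; edges |D|=21/8, |Q|=11/8
  updated: d(C,DQ)=23/2, d(DQ,R)=26, d(DQ,X)=39/2, d(DQ,Y)=25/2
2. join R+X (d=22, Q=-219/2) ⇒ RX; edges |R|=109/12, |X|=155/12
  updated: d(C,RX)=31/2, d(DQ,RX)=47/4, d(RX,Y)=11/2
3. join C+Y (d=2, Q=-45) ⇒ CY; edges |C|=13/4, |Y|=-5/4
  updated: d(CY,DQ)=11, d(CY,RX)=19/2
4. join CY+DQ (d=11, Q=-129/4) ⇒ CDQY; edges |CY|=35/8, |DQ|=53/8
  updated: d(CDQY,RX)=41/8
5. join CDQY+RX (d=41/8) ⇒ CDQRXY; edges |CDQY|=41/16, |RX|=41/16
final tree: (((C:13/4,Y:-5/4):35/8,(D:21/8,Q:11/8):53/8):41/16,(R:109/12,X:155/12):41/16)
total length: 353/8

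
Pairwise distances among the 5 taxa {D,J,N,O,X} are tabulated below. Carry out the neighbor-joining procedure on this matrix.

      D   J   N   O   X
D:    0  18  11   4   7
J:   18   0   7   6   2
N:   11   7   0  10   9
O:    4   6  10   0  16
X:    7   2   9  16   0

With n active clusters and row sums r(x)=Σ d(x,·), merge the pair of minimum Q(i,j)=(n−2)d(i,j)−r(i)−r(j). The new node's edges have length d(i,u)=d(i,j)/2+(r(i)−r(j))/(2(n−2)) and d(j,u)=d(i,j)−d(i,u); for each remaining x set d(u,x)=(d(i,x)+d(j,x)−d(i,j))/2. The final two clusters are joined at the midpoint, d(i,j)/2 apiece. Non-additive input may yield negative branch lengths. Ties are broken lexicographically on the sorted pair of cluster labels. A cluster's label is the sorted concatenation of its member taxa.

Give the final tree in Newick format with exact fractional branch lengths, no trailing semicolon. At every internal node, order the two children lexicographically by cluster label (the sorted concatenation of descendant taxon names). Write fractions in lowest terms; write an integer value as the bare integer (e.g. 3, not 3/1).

iteration 1: select D,O (d=4, Q=-64); attach at lengths (8/3, 4/3); label the merged cluster DO
  updated: d(DO,J)=10, d(DO,N)=17/2, d(DO,X)=19/2
iteration 2: select DO,N (d=17/2, Q=-71/2); attach at lengths (41/8, 27/8); label the merged cluster DNO
  updated: d(DNO,J)=17/4, d(DNO,X)=5
iteration 3: select DNO,J (d=17/4, Q=-45/4); attach at lengths (29/8, 5/8); label the merged cluster DJNO
  updated: d(DJNO,X)=11/8
iteration 4: select DJNO,X (d=11/8); attach at lengths (11/16, 11/16); label the merged cluster DJNOX
final tree: ((((D:8/3,O:4/3):41/8,N:27/8):29/8,J:5/8):11/16,X:11/16)
total length: 145/8

((((D:8/3,O:4/3):41/8,N:27/8):29/8,J:5/8):11/16,X:11/16)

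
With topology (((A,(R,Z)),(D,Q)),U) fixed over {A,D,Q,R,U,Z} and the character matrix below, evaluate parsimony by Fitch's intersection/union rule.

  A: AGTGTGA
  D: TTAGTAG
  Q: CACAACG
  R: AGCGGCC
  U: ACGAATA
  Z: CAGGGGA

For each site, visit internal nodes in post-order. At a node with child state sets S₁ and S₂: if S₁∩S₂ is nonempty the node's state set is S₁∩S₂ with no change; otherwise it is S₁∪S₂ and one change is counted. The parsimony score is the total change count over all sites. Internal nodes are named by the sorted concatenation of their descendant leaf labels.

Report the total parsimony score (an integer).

22

RZ@0: {A} ∪ {C} = {A,C} (union, +1)
ARZ@0: {A} ∩ {A,C} = {A} (intersection, +0)
DQ@0: {T} ∪ {C} = {C,T} (union, +1)
ADQRZ@0: {A} ∪ {C,T} = {A,C,T} (union, +1)
ADQRUZ@0: {A,C,T} ∩ {A} = {A} (intersection, +0)
RZ@1: {G} ∪ {A} = {A,G} (union, +1)
ARZ@1: {G} ∩ {A,G} = {G} (intersection, +0)
DQ@1: {T} ∪ {A} = {A,T} (union, +1)
ADQRZ@1: {G} ∪ {A,T} = {A,G,T} (union, +1)
ADQRUZ@1: {A,G,T} ∪ {C} = {A,C,G,T} (union, +1)
RZ@2: {C} ∪ {G} = {C,G} (union, +1)
ARZ@2: {T} ∪ {C,G} = {C,G,T} (union, +1)
DQ@2: {A} ∪ {C} = {A,C} (union, +1)
ADQRZ@2: {C,G,T} ∩ {A,C} = {C} (intersection, +0)
ADQRUZ@2: {C} ∪ {G} = {C,G} (union, +1)
RZ@3: {G} ∩ {G} = {G} (intersection, +0)
ARZ@3: {G} ∩ {G} = {G} (intersection, +0)
DQ@3: {G} ∪ {A} = {A,G} (union, +1)
ADQRZ@3: {G} ∩ {A,G} = {G} (intersection, +0)
ADQRUZ@3: {G} ∪ {A} = {A,G} (union, +1)
RZ@4: {G} ∩ {G} = {G} (intersection, +0)
ARZ@4: {T} ∪ {G} = {G,T} (union, +1)
DQ@4: {T} ∪ {A} = {A,T} (union, +1)
ADQRZ@4: {G,T} ∩ {A,T} = {T} (intersection, +0)
ADQRUZ@4: {T} ∪ {A} = {A,T} (union, +1)
RZ@5: {C} ∪ {G} = {C,G} (union, +1)
ARZ@5: {G} ∩ {C,G} = {G} (intersection, +0)
DQ@5: {A} ∪ {C} = {A,C} (union, +1)
ADQRZ@5: {G} ∪ {A,C} = {A,C,G} (union, +1)
ADQRUZ@5: {A,C,G} ∪ {T} = {A,C,G,T} (union, +1)
RZ@6: {C} ∪ {A} = {A,C} (union, +1)
ARZ@6: {A} ∩ {A,C} = {A} (intersection, +0)
DQ@6: {G} ∩ {G} = {G} (intersection, +0)
ADQRZ@6: {A} ∪ {G} = {A,G} (union, +1)
ADQRUZ@6: {A,G} ∩ {A} = {A} (intersection, +0)
per-site changes: [3, 4, 4, 2, 3, 4, 2]; total = 22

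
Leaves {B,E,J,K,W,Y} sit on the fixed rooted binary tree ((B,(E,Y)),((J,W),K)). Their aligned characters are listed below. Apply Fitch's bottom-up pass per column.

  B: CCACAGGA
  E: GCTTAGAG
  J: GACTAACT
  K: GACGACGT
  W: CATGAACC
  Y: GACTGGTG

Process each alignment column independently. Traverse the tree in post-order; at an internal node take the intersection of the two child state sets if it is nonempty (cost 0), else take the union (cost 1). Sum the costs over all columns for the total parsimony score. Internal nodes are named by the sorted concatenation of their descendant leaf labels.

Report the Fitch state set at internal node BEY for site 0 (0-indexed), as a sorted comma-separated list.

C,G

site 0, node EY: E={G} ∩ Y={G} → {G} (+0)
site 0, node BEY: B={C} ∪ EY={G} → {C,G} (+1)
site 0, node JW: J={G} ∪ W={C} → {C,G} (+1)
site 0, node JKW: JW={C,G} ∩ K={G} → {G} (+0)
site 0, node BEJKWY: BEY={C,G} ∩ JKW={G} → {G} (+0)
site 1, node EY: E={C} ∪ Y={A} → {A,C} (+1)
site 1, node BEY: B={C} ∩ EY={A,C} → {C} (+0)
site 1, node JW: J={A} ∩ W={A} → {A} (+0)
site 1, node JKW: JW={A} ∩ K={A} → {A} (+0)
site 1, node BEJKWY: BEY={C} ∪ JKW={A} → {A,C} (+1)
site 2, node EY: E={T} ∪ Y={C} → {C,T} (+1)
site 2, node BEY: B={A} ∪ EY={C,T} → {A,C,T} (+1)
site 2, node JW: J={C} ∪ W={T} → {C,T} (+1)
site 2, node JKW: JW={C,T} ∩ K={C} → {C} (+0)
site 2, node BEJKWY: BEY={A,C,T} ∩ JKW={C} → {C} (+0)
site 3, node EY: E={T} ∩ Y={T} → {T} (+0)
site 3, node BEY: B={C} ∪ EY={T} → {C,T} (+1)
site 3, node JW: J={T} ∪ W={G} → {G,T} (+1)
site 3, node JKW: JW={G,T} ∩ K={G} → {G} (+0)
site 3, node BEJKWY: BEY={C,T} ∪ JKW={G} → {C,G,T} (+1)
site 4, node EY: E={A} ∪ Y={G} → {A,G} (+1)
site 4, node BEY: B={A} ∩ EY={A,G} → {A} (+0)
site 4, node JW: J={A} ∩ W={A} → {A} (+0)
site 4, node JKW: JW={A} ∩ K={A} → {A} (+0)
site 4, node BEJKWY: BEY={A} ∩ JKW={A} → {A} (+0)
site 5, node EY: E={G} ∩ Y={G} → {G} (+0)
site 5, node BEY: B={G} ∩ EY={G} → {G} (+0)
site 5, node JW: J={A} ∩ W={A} → {A} (+0)
site 5, node JKW: JW={A} ∪ K={C} → {A,C} (+1)
site 5, node BEJKWY: BEY={G} ∪ JKW={A,C} → {A,C,G} (+1)
site 6, node EY: E={A} ∪ Y={T} → {A,T} (+1)
site 6, node BEY: B={G} ∪ EY={A,T} → {A,G,T} (+1)
site 6, node JW: J={C} ∩ W={C} → {C} (+0)
site 6, node JKW: JW={C} ∪ K={G} → {C,G} (+1)
site 6, node BEJKWY: BEY={A,G,T} ∩ JKW={C,G} → {G} (+0)
site 7, node EY: E={G} ∩ Y={G} → {G} (+0)
site 7, node BEY: B={A} ∪ EY={G} → {A,G} (+1)
site 7, node JW: J={T} ∪ W={C} → {C,T} (+1)
site 7, node JKW: JW={C,T} ∩ K={T} → {T} (+0)
site 7, node BEJKWY: BEY={A,G} ∪ JKW={T} → {A,G,T} (+1)
per-site changes: [2, 2, 3, 3, 1, 2, 3, 3]; total = 19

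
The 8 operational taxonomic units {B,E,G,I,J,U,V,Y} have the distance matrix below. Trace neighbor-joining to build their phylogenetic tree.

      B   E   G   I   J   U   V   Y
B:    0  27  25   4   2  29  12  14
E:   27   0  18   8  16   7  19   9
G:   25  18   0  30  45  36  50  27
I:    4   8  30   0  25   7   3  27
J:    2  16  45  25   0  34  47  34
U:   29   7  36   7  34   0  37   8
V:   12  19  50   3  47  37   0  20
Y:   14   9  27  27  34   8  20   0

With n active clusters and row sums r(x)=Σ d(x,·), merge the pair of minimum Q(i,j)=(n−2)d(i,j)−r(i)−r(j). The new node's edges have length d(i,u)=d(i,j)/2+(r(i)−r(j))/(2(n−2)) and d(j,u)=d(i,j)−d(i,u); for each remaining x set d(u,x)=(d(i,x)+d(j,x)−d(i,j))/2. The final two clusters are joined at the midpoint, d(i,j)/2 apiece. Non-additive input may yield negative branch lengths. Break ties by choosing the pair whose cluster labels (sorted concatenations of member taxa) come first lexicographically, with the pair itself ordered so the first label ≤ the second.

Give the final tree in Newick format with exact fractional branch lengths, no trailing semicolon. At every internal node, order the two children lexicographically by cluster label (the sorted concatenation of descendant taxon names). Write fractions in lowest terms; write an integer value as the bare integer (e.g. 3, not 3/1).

1. join B+J (d=2, Q=-304) ⇒ BJ; edges |B|=-13/2, |J|=17/2
  updated: d(BJ,E)=41/2, d(BJ,G)=34, d(BJ,I)=27/2, d(BJ,U)=61/2, d(BJ,V)=57/2, d(BJ,Y)=23
2. join I+V (d=3, Q=-231) ⇒ IV; edges |I|=-27/5, |V|=42/5
  updated: d(BJ,IV)=39/2, d(E,IV)=12, d(G,IV)=77/2, d(IV,U)=41/2, d(IV,Y)=22
3. join BJ+IV (d=39/2, Q=-162) ⇒ BIJV; edges |BJ|=93/8, |IV|=63/8
  updated: d(BIJV,E)=13/2, d(BIJV,G)=53/2, d(BIJV,U)=63/4, d(BIJV,Y)=51/4
4. join U+Y (d=8, Q=-199/2) ⇒ UY; edges |U|=17/3, |Y|=7/3
  updated: d(BIJV,UY)=41/4, d(E,UY)=4, d(G,UY)=55/2
5. join BIJV+UY (d=41/4, Q=-129/2) ⇒ BIJUVY; edges |BIJV|=11/2, |UY|=19/4
  updated: d(BIJUVY,E)=1/8, d(BIJUVY,G)=175/8
6. join BIJUVY+E (d=1/8, Q=-40) ⇒ BEIJUVY; edges |BIJUVY|=2, |E|=-15/8
  updated: d(BEIJUVY,G)=159/8
7. join BEIJUVY+G (d=159/8) ⇒ BEGIJUVY; edges |BEIJUVY|=159/16, |G|=159/16
final tree: (((((B:-13/2,J:17/2):93/8,(I:-27/5,V:42/5):63/8):11/2,(U:17/3,Y:7/3):19/4):2,E:-15/8):159/16,G:159/16)
total length: 251/4

(((((B:-13/2,J:17/2):93/8,(I:-27/5,V:42/5):63/8):11/2,(U:17/3,Y:7/3):19/4):2,E:-15/8):159/16,G:159/16)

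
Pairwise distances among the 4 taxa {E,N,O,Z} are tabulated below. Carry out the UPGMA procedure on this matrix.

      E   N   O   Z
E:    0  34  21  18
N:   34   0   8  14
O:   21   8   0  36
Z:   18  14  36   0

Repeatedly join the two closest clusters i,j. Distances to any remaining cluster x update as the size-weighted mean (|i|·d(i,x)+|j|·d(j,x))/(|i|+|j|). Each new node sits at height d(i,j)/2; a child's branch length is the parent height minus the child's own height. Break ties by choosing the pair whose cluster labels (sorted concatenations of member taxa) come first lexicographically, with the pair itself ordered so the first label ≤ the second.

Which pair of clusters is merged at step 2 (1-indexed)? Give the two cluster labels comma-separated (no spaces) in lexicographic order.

E,Z

step 1: merge (N,O) at d=8; branch lengths N→4, O→4; new cluster NO
  updated: d(E,NO)=55/2, d(NO,Z)=25
step 2: merge (E,Z) at d=18; branch lengths E→9, Z→9; new cluster EZ
  updated: d(EZ,NO)=105/4
step 3: merge (EZ,NO) at d=105/4; branch lengths EZ→33/8, NO→73/8; new cluster ENOZ
final tree: ((E:9,Z:9):33/8,(N:4,O:4):73/8)
total length: 157/4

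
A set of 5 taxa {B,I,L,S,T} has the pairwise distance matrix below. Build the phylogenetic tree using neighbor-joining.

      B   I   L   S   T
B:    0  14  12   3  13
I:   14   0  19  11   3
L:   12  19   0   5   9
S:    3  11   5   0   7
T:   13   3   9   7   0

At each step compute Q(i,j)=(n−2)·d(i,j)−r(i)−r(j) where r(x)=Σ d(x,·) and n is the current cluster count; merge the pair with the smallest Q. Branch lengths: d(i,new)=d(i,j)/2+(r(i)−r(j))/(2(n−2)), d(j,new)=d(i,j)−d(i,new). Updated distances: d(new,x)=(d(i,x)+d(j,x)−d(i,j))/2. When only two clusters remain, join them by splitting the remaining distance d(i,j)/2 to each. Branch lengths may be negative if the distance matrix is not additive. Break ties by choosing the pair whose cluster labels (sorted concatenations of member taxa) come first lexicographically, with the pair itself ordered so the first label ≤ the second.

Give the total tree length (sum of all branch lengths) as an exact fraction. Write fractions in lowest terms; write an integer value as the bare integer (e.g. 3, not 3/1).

159/8

iteration 1: select I,T (d=3, Q=-70); attach at lengths (4, -1); label the merged cluster IT
  updated: d(B,IT)=12, d(IT,L)=25/2, d(IT,S)=15/2
iteration 2: select B,S (d=3, Q=-73/2); attach at lengths (35/8, -11/8); label the merged cluster BS
  updated: d(BS,IT)=33/4, d(BS,L)=7
iteration 3: select BS,IT (d=33/4, Q=-111/4); attach at lengths (11/8, 55/8); label the merged cluster BIST
  updated: d(BIST,L)=45/8
iteration 4: select BIST,L (d=45/8); attach at lengths (45/16, 45/16); label the merged cluster BILST
final tree: (((B:35/8,S:-11/8):11/8,(I:4,T:-1):55/8):45/16,L:45/16)
total length: 159/8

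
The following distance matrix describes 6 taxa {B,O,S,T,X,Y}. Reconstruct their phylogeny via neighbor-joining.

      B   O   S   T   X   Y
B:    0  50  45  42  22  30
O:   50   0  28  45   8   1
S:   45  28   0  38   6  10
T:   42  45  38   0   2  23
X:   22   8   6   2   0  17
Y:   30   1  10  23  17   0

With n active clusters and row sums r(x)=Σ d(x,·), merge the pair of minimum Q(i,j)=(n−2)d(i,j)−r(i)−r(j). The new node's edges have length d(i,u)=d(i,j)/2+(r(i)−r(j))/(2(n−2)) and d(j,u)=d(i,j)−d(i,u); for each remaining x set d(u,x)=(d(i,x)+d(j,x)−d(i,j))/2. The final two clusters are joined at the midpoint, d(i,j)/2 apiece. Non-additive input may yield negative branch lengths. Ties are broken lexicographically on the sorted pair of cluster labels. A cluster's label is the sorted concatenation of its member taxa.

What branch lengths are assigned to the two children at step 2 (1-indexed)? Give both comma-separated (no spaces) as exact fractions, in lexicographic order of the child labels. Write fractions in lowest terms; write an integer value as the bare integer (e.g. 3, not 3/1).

103/12,119/12

step 1: merge (O,Y) at d=1, Q=-209; branch lengths O→55/8, Y→-47/8; new cluster OY
  updated: d(B,OY)=79/2, d(OY,S)=37/2, d(OY,T)=67/2, d(OY,X)=12
step 2: merge (OY,S) at d=37/2, Q=-311/2; branch lengths OY→103/12, S→119/12; new cluster OSY
  updated: d(B,OSY)=33, d(OSY,T)=53/2, d(OSY,X)=-1/4
step 3: merge (B,OSY) at d=33, Q=-361/4; branch lengths B→415/16, OSY→113/16; new cluster BOSY
  updated: d(BOSY,T)=71/4, d(BOSY,X)=-45/8
step 4: merge (BOSY,T) at d=71/4, Q=-113/8; branch lengths BOSY→81/16, T→203/16; new cluster BOSTY
  updated: d(BOSTY,X)=-171/16
step 5: merge (BOSTY,X) at d=-171/16; branch lengths BOSTY→-171/32, X→-171/32; new cluster BOSTXY
final tree: (((B:415/16,((O:55/8,Y:-47/8):103/12,S:119/12):113/16):81/16,T:203/16):-171/32,X:-171/32)
total length: 953/16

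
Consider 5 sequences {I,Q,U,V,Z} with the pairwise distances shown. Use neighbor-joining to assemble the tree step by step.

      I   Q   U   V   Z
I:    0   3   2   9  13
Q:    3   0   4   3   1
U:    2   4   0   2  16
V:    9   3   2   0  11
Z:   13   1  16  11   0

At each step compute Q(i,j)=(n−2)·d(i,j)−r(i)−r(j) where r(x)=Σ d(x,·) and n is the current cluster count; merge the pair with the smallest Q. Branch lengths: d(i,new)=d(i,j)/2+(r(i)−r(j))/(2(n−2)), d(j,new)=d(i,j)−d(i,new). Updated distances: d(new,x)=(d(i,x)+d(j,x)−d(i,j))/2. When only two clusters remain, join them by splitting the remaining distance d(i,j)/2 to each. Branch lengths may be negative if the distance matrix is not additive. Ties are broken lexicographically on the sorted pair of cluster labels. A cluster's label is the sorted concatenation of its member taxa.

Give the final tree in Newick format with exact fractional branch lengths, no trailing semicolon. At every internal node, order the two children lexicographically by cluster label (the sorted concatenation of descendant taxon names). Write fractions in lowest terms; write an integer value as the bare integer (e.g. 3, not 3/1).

(((I:9/4,U:-1/4):11/4,(Q:-9/2,Z:11/2):19/4):7/8,V:7/8)

step 1: merge (Q,Z) at d=1, Q=-49; branch lengths Q→-9/2, Z→11/2; new cluster QZ
  updated: d(I,QZ)=15/2, d(QZ,U)=19/2, d(QZ,V)=13/2
step 2: merge (I,U) at d=2, Q=-28; branch lengths I→9/4, U→-1/4; new cluster IU
  updated: d(IU,QZ)=15/2, d(IU,V)=9/2
step 3: merge (IU,QZ) at d=15/2, Q=-37/2; branch lengths IU→11/4, QZ→19/4; new cluster IQUZ
  updated: d(IQUZ,V)=7/4
step 4: merge (IQUZ,V) at d=7/4; branch lengths IQUZ→7/8, V→7/8; new cluster IQUVZ
final tree: (((I:9/4,U:-1/4):11/4,(Q:-9/2,Z:11/2):19/4):7/8,V:7/8)
total length: 49/4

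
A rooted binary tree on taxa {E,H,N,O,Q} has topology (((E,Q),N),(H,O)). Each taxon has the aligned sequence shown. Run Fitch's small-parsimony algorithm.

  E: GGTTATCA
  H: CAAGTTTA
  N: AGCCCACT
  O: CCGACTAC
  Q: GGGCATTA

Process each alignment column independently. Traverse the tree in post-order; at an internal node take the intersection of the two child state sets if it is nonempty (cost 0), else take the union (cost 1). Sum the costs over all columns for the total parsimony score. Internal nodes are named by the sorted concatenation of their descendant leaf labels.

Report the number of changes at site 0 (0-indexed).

[col 0] EQ: children E:{G}, Q:{G} ∩→ {G}; cost 0
[col 0] ENQ: children EQ:{G}, N:{A} ∪→ {A,G}; cost 1
[col 0] HO: children H:{C}, O:{C} ∩→ {C}; cost 0
[col 0] EHNOQ: children ENQ:{A,G}, HO:{C} ∪→ {A,C,G}; cost 1
[col 1] EQ: children E:{G}, Q:{G} ∩→ {G}; cost 0
[col 1] ENQ: children EQ:{G}, N:{G} ∩→ {G}; cost 0
[col 1] HO: children H:{A}, O:{C} ∪→ {A,C}; cost 1
[col 1] EHNOQ: children ENQ:{G}, HO:{A,C} ∪→ {A,C,G}; cost 1
[col 2] EQ: children E:{T}, Q:{G} ∪→ {G,T}; cost 1
[col 2] ENQ: children EQ:{G,T}, N:{C} ∪→ {C,G,T}; cost 1
[col 2] HO: children H:{A}, O:{G} ∪→ {A,G}; cost 1
[col 2] EHNOQ: children ENQ:{C,G,T}, HO:{A,G} ∩→ {G}; cost 0
[col 3] EQ: children E:{T}, Q:{C} ∪→ {C,T}; cost 1
[col 3] ENQ: children EQ:{C,T}, N:{C} ∩→ {C}; cost 0
[col 3] HO: children H:{G}, O:{A} ∪→ {A,G}; cost 1
[col 3] EHNOQ: children ENQ:{C}, HO:{A,G} ∪→ {A,C,G}; cost 1
[col 4] EQ: children E:{A}, Q:{A} ∩→ {A}; cost 0
[col 4] ENQ: children EQ:{A}, N:{C} ∪→ {A,C}; cost 1
[col 4] HO: children H:{T}, O:{C} ∪→ {C,T}; cost 1
[col 4] EHNOQ: children ENQ:{A,C}, HO:{C,T} ∩→ {C}; cost 0
[col 5] EQ: children E:{T}, Q:{T} ∩→ {T}; cost 0
[col 5] ENQ: children EQ:{T}, N:{A} ∪→ {A,T}; cost 1
[col 5] HO: children H:{T}, O:{T} ∩→ {T}; cost 0
[col 5] EHNOQ: children ENQ:{A,T}, HO:{T} ∩→ {T}; cost 0
[col 6] EQ: children E:{C}, Q:{T} ∪→ {C,T}; cost 1
[col 6] ENQ: children EQ:{C,T}, N:{C} ∩→ {C}; cost 0
[col 6] HO: children H:{T}, O:{A} ∪→ {A,T}; cost 1
[col 6] EHNOQ: children ENQ:{C}, HO:{A,T} ∪→ {A,C,T}; cost 1
[col 7] EQ: children E:{A}, Q:{A} ∩→ {A}; cost 0
[col 7] ENQ: children EQ:{A}, N:{T} ∪→ {A,T}; cost 1
[col 7] HO: children H:{A}, O:{C} ∪→ {A,C}; cost 1
[col 7] EHNOQ: children ENQ:{A,T}, HO:{A,C} ∩→ {A}; cost 0
per-site changes: [2, 2, 3, 3, 2, 1, 3, 2]; total = 18

2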